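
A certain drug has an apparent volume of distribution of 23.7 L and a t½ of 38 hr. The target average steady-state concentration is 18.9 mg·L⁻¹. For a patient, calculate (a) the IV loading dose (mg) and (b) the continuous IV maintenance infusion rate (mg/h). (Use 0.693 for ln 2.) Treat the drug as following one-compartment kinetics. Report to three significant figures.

LD = Vd × C = 23.70 × 18.9 = 447.9 mg
CL = 0.693 × Vd / t½ = 0.693 × 23.70 / 38 = 0.4322 L/h
Infusion rate = CL × Css = 0.4322 × 18.9 = 8.169 mg/h

(a) 448 mg; (b) 8.17 mg/h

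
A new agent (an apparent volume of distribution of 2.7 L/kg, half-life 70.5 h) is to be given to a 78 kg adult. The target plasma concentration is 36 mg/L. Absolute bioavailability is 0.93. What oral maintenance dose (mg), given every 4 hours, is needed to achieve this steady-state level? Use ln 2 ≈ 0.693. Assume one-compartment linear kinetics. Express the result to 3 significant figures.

321 mg

Vd = 2.7 L/kg × 78 kg = 210.6 L
CL = 0.693 × Vd / t½ = 0.693 × 210.6 / 70.5 = 2.070 L/h
D = CL × Css × τ / F = 2.070 × 36 × 4 / 0.93 = 320.5 mg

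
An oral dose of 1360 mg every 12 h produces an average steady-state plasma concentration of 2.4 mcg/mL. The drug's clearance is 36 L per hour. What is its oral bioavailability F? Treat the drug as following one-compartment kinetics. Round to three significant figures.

0.762

F·D/τ = CL·Css at steady state → F = CL·Css·τ / D.
F = 36 × 2.4 × 12 / 1360 = 0.762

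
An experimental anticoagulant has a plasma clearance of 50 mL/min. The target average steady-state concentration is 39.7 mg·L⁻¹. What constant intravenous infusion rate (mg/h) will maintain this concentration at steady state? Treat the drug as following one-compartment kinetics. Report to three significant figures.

119 mg/h

Convert clearance: 50 mL/min × 60 min/h ÷ 1000 mL/L = 3.000 L/h
At steady state, infusion rate equals elimination rate: rate in = CL × Css.
Infusion rate = CL · Css = 3.000 L/h × 39.7 mg/L = 119.1 mg/h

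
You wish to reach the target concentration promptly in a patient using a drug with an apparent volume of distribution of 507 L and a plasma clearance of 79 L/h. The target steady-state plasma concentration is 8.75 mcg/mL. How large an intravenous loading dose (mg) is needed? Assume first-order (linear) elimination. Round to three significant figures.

4440 mg

LD = Vd × C = 507.0 × 8.750 = 4436 mg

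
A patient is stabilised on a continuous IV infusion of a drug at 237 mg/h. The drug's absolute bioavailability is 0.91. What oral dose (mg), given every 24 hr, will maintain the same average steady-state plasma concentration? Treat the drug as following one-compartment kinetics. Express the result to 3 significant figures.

6250 mg

To maintain the same Css, the systemic dosing rate must be unchanged: F·D/τ = infusion rate.
D = rate × τ / F = 237 × 24 / 0.91 = 6251 mg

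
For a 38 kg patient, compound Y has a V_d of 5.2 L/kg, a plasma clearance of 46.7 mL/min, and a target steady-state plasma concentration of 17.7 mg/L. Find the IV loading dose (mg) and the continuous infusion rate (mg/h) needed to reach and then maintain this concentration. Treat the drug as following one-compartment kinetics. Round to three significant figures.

Vd(total) = 38 kg × 5.2 L/kg = 197.6 L
LD = Vd · C_target = 197.6 × 17.7 = 3498 mg
CL = 46.7 mL/min × 60/1000 = 2.802 L/h
Maintenance: replace elimination → rate = CL × Css = 2.802 × 17.7 = 49.60 mg/h

(a) 3500 mg; (b) 49.6 mg/h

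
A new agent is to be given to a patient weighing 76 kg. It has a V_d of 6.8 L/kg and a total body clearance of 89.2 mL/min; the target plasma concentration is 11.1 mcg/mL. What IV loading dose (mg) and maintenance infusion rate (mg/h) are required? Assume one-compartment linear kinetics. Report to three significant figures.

(a) 5740 mg; (b) 59.4 mg/h

Vd(total) = 76 kg × 6.8 L/kg = 516.8 L
LD = Vd · C_target = 516.8 × 11.1 = 5736 mg
CL = 89.2 mL/min = 89.2 × 0.06 = 5.352 L/h
Infusion rate = 5.352 L/h × 11.1 mg/L = 59.41 mg/h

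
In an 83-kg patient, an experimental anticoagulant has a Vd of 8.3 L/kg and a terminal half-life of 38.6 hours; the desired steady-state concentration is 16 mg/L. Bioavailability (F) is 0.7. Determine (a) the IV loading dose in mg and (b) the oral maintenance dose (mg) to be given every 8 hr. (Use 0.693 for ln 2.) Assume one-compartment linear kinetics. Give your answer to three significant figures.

(a) 11000 mg; (b) 2260 mg

Vd = 8.3 L/kg × 83 kg = 688.9 L
LD = Vd × C = 688.9 × 16 = 11020 mg
CL = 0.693 × Vd / t½ = 0.693 × 688.9 / 38.6 = 12.37 L/h
D = CL × Css × τ / F = 12.37 × 16 × 8 / 0.7 = 2262 mg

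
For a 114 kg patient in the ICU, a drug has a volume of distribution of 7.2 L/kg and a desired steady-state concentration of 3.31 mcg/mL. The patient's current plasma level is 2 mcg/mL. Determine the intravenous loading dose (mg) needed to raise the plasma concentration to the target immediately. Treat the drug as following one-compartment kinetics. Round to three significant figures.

1080 mg

Vd = 7.2 L/kg × 114 kg = 820.8 L
Concentration deficit ΔC = 3.31 − 2 = 1.310 mg/L
LD = Vd × ΔC = 820.8 × 1.310 = 1075 mg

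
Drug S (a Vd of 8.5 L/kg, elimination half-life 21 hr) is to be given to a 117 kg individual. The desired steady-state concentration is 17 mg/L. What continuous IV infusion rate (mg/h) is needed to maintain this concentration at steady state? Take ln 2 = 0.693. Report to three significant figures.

558 mg/h

Total Vd = 8.5 × 117 = 994.5 L
CL = 0.693 × Vd / t½ = 0.693 × 994.5 / 21 = 32.82 L/h
Infusion rate = CL × Css = 32.82 × 17 = 557.9 mg/h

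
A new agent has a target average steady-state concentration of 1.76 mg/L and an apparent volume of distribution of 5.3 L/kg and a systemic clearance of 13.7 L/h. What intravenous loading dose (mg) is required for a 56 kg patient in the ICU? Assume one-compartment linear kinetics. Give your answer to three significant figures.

Vd = 5.3 L/kg × 56 kg = 296.8 L
LD = Vd × C = 296.8 × 1.760 = 522.4 mg

522 mg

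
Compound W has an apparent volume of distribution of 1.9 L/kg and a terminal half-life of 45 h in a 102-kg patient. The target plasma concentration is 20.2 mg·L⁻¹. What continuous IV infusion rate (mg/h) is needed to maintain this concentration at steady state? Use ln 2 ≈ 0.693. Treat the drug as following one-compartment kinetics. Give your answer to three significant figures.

60.3 mg/h

Total Vd = 1.9 × 102 = 193.8 L
CL = ln 2 · Vd / t½ = 0.693 × 193.8 / 45 = 2.985 L/h
Infusion rate = CL × Css = 2.985 × 20.2 = 60.30 mg/h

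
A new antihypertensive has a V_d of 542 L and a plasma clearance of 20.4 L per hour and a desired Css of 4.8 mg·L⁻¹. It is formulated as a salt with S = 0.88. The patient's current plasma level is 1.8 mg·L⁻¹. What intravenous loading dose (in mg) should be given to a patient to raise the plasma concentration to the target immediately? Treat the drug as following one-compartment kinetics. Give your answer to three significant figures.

1850 mg

The loading dose fills Vd to the target concentration.
Concentration deficit ΔC = 4.8 − 1.8 = 3.000 mg/L
LD = Vd × ΔC / S = 542.0 × 3.000 / 0.88 = 1848 mg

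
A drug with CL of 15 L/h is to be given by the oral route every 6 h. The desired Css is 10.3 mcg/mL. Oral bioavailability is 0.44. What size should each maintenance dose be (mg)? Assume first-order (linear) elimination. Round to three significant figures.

D = CL × Css × τ / F = 15.00 × 10.3 × 6 / 0.44 = 2107 mg

2110 mg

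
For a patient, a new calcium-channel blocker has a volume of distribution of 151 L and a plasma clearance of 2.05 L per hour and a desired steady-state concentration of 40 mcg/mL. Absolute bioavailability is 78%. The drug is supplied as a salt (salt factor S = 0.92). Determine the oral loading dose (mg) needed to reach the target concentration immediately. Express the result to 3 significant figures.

LD = Vd × C / F / S = 151.0 × 40.00 / 0.78 / 0.92 = 8417 mg

8420 mg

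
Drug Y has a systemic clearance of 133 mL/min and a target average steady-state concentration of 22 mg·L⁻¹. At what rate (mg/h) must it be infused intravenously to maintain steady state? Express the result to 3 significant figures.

Convert clearance: 133 mL/min × 60 min/h ÷ 1000 mL/L = 7.980 L/h
At steady state, infusion rate equals elimination rate: rate in = CL × Css.
Rate = CL × Css = 7.980 × 22 = 175.6 mg/h

176 mg/h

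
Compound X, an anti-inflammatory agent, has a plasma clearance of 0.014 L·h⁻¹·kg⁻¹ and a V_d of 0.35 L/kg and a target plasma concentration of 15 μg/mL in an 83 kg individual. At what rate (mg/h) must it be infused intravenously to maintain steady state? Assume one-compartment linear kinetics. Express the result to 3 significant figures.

CL = 0.014 L·h⁻¹·kg⁻¹ × 83 kg = 1.162 L/h
R₀ = 1.162 × 15 = 17.43 mg/h

17.4 mg/h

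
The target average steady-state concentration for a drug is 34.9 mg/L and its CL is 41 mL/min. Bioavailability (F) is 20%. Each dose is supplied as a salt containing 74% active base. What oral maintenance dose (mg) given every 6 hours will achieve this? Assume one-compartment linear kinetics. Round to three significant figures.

3480 mg

Convert clearance: 41 mL/min × 60 min/h ÷ 1000 mL/L = 2.460 L/h
D = CL × Css × τ / F / S = 2.460 × 34.9 × 6 / 0.2 / 0.74 = 3481 mg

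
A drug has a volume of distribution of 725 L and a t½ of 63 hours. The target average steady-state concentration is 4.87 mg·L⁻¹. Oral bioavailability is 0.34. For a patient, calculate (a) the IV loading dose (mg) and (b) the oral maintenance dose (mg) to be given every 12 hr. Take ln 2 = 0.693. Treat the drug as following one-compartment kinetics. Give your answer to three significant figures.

LD = Vd × C = 725.0 × 4.87 = 3531 mg
CL = 0.693 × Vd / t½ = 0.693 × 725.0 / 63 = 7.975 L/h
D = CL × Css × τ / F = 7.975 × 4.87 × 12 / 0.34 = 1371 mg

(a) 3530 mg; (b) 1370 mg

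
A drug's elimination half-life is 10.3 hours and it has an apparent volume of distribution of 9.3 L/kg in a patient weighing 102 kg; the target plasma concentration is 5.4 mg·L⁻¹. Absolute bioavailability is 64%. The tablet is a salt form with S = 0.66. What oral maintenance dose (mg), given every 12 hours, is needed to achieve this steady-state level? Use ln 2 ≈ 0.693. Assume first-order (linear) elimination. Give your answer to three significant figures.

Vd = 9.3 L/kg × 102 kg = 948.6 L
k = 0.693/10.3 = 0.06728 h⁻¹, so CL = k·Vd = 0.06728 × 948.6 = 63.82 L/h
D = CL × Css × τ / F / S = 63.82 × 5.4 × 12 / 0.64 / 0.66 = 9791 mg

9790 mg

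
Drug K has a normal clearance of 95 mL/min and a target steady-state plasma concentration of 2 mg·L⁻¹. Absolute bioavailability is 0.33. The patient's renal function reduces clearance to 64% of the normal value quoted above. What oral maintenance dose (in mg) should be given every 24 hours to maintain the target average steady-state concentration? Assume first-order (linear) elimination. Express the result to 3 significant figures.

531 mg

CL = 95 mL/min × 60/1000 = 5.700 L/h
Patient clearance = 0.64 × 5.700 = 3.648 L/h
D = CL × Css × τ / F = 3.648 × 2 × 24 / 0.33 = 530.6 mg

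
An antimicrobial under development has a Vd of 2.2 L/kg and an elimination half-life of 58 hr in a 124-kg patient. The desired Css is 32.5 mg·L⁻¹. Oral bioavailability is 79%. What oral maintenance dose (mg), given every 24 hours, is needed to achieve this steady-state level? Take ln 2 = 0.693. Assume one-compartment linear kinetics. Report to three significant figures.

Vd(total) = 124 kg × 2.2 L/kg = 272.8 L
k = 0.693/58 = 0.01195 h⁻¹, so CL = k·Vd = 0.01195 × 272.8 = 3.260 L/h
D = CL × Css × τ / F = 3.260 × 32.5 × 24 / 0.79 = 3219 mg

3220 mg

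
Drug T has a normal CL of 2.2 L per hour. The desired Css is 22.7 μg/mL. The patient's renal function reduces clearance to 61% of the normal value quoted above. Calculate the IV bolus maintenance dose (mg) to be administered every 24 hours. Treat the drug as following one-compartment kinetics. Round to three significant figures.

Patient clearance = 0.61 × 2.200 = 1.342 L/h
D = CL × Css × τ = 1.342 × 22.7 × 24 = 731.1 mg

731 mg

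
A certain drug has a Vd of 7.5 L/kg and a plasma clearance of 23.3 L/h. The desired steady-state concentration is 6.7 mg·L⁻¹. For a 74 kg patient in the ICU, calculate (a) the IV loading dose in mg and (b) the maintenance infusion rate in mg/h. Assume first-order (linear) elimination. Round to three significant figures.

(a) 3720 mg; (b) 156 mg/h

Vd = 7.5 L/kg × 74 kg = 555.0 L
Loading dose = Vd × C = 555.0 × 6.7 = 3719 mg
Infusion rate = 23.30 L/h × 6.7 mg/L = 156.1 mg/h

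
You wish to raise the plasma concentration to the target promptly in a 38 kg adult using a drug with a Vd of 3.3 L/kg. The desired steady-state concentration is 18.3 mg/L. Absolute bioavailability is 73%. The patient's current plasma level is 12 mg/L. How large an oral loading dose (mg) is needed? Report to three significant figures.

Vd(total) = 38 kg × 3.3 L/kg = 125.4 L
The loading dose fills Vd to the target concentration.
Concentration deficit ΔC = 18.3 − 12 = 6.300 mg/L
LD = Vd × ΔC / F = 125.4 × 6.300 / 0.73 = 1082 mg

1080 mg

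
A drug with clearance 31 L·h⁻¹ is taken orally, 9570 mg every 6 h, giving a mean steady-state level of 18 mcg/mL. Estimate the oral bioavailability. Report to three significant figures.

0.350

F·D/τ = CL·Css at steady state → F = CL·Css·τ / D.
F = 31 × 18 × 6 / 9570 = 0.350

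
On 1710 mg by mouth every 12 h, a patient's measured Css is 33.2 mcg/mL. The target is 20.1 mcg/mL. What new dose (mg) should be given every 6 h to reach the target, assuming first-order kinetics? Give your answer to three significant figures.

With linear kinetics, Css is proportional to dose rate (D/τ) at fixed clearance.
D₂ = D₁ × (Css,target / Css,current) × (τ₂/τ₁) = 1710 × (20.1/33.2) × (6/12) = 517.6 mg

518 mg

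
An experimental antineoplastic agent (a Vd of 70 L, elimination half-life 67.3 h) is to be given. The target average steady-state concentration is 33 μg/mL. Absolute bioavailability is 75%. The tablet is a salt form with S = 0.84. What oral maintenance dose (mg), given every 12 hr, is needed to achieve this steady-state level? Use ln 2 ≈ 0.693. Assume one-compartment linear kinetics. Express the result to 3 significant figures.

CL = 0.693 × Vd / t½ = 0.693 × 70.00 / 67.3 = 0.7208 L/h
D = CL × Css × τ / F / S = 0.7208 × 33 × 12 / 0.75 / 0.84 = 453.1 mg

453 mg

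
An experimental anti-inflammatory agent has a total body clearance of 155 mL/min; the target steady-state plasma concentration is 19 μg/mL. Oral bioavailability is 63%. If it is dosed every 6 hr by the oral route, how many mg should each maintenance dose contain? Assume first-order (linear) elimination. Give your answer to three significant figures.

Convert clearance: 155 mL/min × 60 min/h ÷ 1000 mL/L = 9.300 L/h
D = CL × Css × τ / F = 9.300 × 19 × 6 / 0.63 = 1683 mg

1680 mg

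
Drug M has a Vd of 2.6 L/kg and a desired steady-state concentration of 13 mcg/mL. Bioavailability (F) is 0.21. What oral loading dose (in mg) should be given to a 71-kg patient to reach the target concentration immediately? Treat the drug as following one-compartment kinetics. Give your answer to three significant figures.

11400 mg

Total Vd = 2.6 × 71 = 184.6 L
LD = Vd × C / F = 184.6 × 13.00 / 0.21 = 11430 mg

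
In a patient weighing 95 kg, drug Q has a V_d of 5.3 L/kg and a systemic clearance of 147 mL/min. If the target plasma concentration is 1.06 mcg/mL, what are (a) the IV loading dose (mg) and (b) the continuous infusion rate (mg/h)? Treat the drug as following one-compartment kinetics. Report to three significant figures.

(a) 534 mg; (b) 9.35 mg/h

Vd(total) = 95 kg × 5.3 L/kg = 503.5 L
LD = Vd · C_target = 503.5 × 1.06 = 533.7 mg
CL = 147 mL/min = 147 × 0.06 = 8.820 L/h
Infusion rate = 8.820 L/h × 1.06 mg/L = 9.349 mg/h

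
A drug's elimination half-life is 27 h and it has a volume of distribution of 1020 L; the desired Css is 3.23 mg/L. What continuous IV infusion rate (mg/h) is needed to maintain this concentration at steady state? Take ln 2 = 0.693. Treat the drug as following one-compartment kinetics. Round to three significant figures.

84.6 mg/h

k = 0.693/27 = 0.02567 h⁻¹, so CL = k·Vd = 0.02567 × 1020 = 26.18 L/h
Infusion rate = CL × Css = 26.18 × 3.23 = 84.56 mg/h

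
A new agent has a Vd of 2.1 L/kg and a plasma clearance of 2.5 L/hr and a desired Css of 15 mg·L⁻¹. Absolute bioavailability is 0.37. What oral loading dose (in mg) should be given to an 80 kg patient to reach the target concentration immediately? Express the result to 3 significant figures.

6810 mg

Total Vd = 2.1 × 80 = 168.0 L
LD = Vd × C / F = 168.0 × 15.00 / 0.37 = 6811 mg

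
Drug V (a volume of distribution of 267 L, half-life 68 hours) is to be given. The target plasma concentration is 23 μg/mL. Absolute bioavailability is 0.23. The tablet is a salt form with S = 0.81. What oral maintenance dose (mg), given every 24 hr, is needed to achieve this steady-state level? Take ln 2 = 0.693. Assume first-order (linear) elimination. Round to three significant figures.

8060 mg

k = 0.693/68 = 0.01019 h⁻¹, so CL = k·Vd = 0.01019 × 267.0 = 2.721 L/h
D = CL × Css × τ / F / S = 2.721 × 23 × 24 / 0.23 / 0.81 = 8062 mg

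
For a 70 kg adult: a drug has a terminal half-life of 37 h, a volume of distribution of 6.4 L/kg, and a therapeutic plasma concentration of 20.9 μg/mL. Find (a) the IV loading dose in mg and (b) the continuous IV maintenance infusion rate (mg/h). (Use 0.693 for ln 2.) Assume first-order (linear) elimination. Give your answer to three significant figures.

(a) 9360 mg; (b) 175 mg/h

Total Vd = 6.4 × 70 = 448.0 L
LD = Vd × C = 448.0 × 20.9 = 9363 mg
CL = 0.693 × Vd / t½ = 0.693 × 448.0 / 37 = 8.391 L/h
Infusion rate = CL × Css = 8.391 × 20.9 = 175.4 mg/h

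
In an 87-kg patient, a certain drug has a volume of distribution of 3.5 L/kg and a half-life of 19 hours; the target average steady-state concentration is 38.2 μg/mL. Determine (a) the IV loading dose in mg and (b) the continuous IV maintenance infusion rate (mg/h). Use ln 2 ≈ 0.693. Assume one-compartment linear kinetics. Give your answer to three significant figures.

Total Vd = 3.5 × 87 = 304.5 L
LD = Vd × C = 304.5 × 38.2 = 11630 mg
CL = 0.693 × Vd / t½ = 0.693 × 304.5 / 19 = 11.11 L/h
Infusion rate = CL × Css = 11.11 × 38.2 = 424.4 mg/h

(a) 11600 mg; (b) 424 mg/h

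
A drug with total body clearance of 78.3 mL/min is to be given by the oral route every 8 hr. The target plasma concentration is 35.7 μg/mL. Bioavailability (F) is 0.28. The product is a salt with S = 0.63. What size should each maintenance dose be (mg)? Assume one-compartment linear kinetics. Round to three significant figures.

7610 mg

CL = 78.3 mL/min × 60/1000 = 4.698 L/h
D = CL × Css × τ / F / S = 4.698 × 35.7 × 8 / 0.28 / 0.63 = 7606 mg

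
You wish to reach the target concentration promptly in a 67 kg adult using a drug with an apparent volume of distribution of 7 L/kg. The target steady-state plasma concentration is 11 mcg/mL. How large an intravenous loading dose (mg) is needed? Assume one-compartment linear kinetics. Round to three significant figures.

Total Vd = 7 × 67 = 469.0 L
LD = Vd × C = 469.0 × 11.00 = 5159 mg

5160 mg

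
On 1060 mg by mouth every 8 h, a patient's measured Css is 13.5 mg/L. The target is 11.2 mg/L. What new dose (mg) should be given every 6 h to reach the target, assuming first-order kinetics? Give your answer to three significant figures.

660 mg

With linear kinetics, Css is proportional to dose rate (D/τ) at fixed clearance.
D₂ = D₁ × (Css,target / Css,current) × (τ₂/τ₁) = 1060 × (11.2/13.5) × (6/8) = 659.6 mg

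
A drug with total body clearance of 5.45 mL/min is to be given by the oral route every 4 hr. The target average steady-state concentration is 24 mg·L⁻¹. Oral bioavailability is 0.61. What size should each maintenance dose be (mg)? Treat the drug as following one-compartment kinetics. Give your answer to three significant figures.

51.5 mg

CL = 5.45 mL/min = 5.45 × 0.06 = 0.3270 L/h
D = CL × Css × τ / F = 0.3270 × 24 × 4 / 0.61 = 51.46 mg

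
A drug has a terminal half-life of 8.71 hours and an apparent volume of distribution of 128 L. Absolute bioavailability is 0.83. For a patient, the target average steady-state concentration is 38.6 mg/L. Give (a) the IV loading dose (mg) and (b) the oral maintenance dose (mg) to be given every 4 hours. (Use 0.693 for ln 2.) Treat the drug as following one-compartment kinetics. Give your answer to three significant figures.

LD = Vd × C = 128.0 × 38.6 = 4941 mg
CL = 0.693 × Vd / t½ = 0.693 × 128.0 / 8.71 = 10.18 L/h
D = CL × Css × τ / F = 10.18 × 38.6 × 4 / 0.83 = 1894 mg

(a) 4940 mg; (b) 1890 mg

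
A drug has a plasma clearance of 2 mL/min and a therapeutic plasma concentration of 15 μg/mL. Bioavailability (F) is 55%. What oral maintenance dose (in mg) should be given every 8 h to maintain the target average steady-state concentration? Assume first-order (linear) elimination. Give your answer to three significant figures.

Convert clearance: 2 mL/min × 60 min/h ÷ 1000 mL/L = 0.1200 L/h
At steady state, dose per interval replaces the amount cleared in that interval: F·D/τ = CL·Css.
D = CL × Css × τ / F = 0.1200 × 15 × 8 / 0.55 = 26.18 mg

26.2 mg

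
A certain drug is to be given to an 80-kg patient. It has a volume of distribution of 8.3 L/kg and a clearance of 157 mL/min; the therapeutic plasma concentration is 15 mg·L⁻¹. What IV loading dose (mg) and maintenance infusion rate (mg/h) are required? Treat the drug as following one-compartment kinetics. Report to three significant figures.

Total Vd = 8.3 × 80 = 664.0 L
Loading: fill Vd to C_target → 664.0 L × 15 mg/L = 9960 mg
CL = 157 mL/min × 60/1000 = 9.420 L/h
Infusion rate = 9.420 L/h × 15 mg/L = 141.3 mg/h

(a) 9960 mg; (b) 141 mg/h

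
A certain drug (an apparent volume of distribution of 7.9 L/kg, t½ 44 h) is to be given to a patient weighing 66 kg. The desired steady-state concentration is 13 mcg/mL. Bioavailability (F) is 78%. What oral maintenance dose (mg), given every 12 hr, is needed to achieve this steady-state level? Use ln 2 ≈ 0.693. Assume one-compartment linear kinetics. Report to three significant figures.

1640 mg

Total Vd = 7.9 × 66 = 521.4 L
CL = 0.693 × Vd / t½ = 0.693 × 521.4 / 44 = 8.212 L/h
D = CL × Css × τ / F = 8.212 × 13 × 12 / 0.78 = 1642 mg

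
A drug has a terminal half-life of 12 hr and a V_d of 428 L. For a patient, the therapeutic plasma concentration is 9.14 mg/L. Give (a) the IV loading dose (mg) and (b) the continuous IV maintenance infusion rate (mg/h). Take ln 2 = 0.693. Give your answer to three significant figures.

(a) 3910 mg; (b) 226 mg/h

LD = Vd × C = 428.0 × 9.14 = 3912 mg
CL = 0.693 × Vd / t½ = 0.693 × 428.0 / 12 = 24.72 L/h
Infusion rate = CL × Css = 24.72 × 9.14 = 225.9 mg/h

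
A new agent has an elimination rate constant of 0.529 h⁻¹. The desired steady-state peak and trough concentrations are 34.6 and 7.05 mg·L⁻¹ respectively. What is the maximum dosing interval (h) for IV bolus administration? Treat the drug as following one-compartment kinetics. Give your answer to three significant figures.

Between IV bolus doses, concentration decays as C = C₀·e^(−kτ), so C_peak/C_trough = e^(kτ).
τ_max = ln(C_peak/C_trough) / k = ln(34.6/7.05) / 0.5290 = 1.591 / 0.5290 = 3.008 h

3.01 h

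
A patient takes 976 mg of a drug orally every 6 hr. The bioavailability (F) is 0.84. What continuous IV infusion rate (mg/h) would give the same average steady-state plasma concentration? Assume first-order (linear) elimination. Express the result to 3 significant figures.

137 mg/h

Equivalent systemic input: infusion rate = F·D/τ.
Rate = 0.84 × 976 / 6 = 136.6 mg/h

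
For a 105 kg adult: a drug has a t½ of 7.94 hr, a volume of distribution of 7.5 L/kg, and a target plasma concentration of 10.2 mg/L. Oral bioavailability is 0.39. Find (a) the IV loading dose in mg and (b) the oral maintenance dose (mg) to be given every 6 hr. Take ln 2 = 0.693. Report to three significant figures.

(a) 8030 mg; (b) 10800 mg

Vd = 7.5 L/kg × 105 kg = 787.5 L
LD = Vd × C = 787.5 × 10.2 = 8033 mg
CL = 0.693 × Vd / t½ = 0.693 × 787.5 / 7.94 = 68.73 L/h
D = CL × Css × τ / F = 68.73 × 10.2 × 6 / 0.39 = 10790 mg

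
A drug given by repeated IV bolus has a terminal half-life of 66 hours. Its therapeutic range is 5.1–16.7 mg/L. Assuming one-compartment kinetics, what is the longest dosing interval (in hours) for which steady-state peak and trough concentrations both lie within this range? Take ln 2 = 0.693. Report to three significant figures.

113 h

k = 0.693 / t½ = 0.693 / 66 = 0.01050 h⁻¹
Between IV bolus doses, concentration decays as C = C₀·e^(−kτ), so C_peak/C_trough = e^(kτ).
τ_max = ln(C_peak/C_trough) / k = ln(16.7/5.1) / 0.01050 = 1.186 / 0.01050 = 113.0 h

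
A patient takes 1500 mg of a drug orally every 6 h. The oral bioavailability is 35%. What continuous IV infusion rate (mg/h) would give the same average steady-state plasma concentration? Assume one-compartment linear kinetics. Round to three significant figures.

87.5 mg/h

Equivalent systemic input: infusion rate = F·D/τ.
Rate = 0.35 × 1500 / 6 = 87.50 mg/h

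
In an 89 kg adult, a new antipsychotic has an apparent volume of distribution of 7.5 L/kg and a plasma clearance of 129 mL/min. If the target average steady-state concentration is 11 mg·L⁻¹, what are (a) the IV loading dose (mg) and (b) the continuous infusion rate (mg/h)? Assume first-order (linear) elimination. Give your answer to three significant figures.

Total Vd = 7.5 × 89 = 667.5 L
Loading: fill Vd to C_target → 667.5 L × 11 mg/L = 7343 mg
Convert clearance: 129 mL/min × 60 min/h ÷ 1000 mL/L = 7.740 L/h
Maintenance: replace elimination → rate = CL × Css = 7.740 × 11 = 85.14 mg/h

(a) 7340 mg; (b) 85.1 mg/h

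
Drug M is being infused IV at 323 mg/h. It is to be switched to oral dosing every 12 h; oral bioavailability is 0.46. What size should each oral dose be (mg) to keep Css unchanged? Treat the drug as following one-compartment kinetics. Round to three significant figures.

To maintain the same Css, the systemic dosing rate must be unchanged: F·D/τ = infusion rate.
D = rate × τ / F = 323 × 12 / 0.46 = 8426 mg

8430 mg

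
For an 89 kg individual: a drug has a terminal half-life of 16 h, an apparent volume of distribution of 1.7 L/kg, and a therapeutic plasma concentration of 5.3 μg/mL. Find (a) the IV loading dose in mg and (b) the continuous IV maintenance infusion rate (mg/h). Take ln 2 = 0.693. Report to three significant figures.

Vd = 1.7 L/kg × 89 kg = 151.3 L
LD = Vd × C = 151.3 × 5.3 = 801.9 mg
CL = 0.693 × Vd / t½ = 0.693 × 151.3 / 16 = 6.553 L/h
Infusion rate = CL × Css = 6.553 × 5.3 = 34.73 mg/h

(a) 802 mg; (b) 34.7 mg/h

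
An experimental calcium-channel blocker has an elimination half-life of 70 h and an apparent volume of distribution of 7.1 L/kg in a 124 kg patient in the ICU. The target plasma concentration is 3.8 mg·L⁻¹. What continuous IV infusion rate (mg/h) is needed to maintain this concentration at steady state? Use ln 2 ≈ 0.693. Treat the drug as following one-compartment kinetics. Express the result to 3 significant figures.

33.1 mg/h

Vd = 7.1 L/kg × 124 kg = 880.4 L
CL = 0.693 × Vd / t½ = 0.693 × 880.4 / 70 = 8.716 L/h
Infusion rate = CL × Css = 8.716 × 3.8 = 33.12 mg/h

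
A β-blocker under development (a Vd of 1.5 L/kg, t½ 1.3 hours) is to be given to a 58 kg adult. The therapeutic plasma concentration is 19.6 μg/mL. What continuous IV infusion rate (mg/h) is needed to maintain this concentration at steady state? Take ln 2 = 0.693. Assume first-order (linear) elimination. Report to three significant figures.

Vd(total) = 58 kg × 1.5 L/kg = 87.00 L
CL = ln 2 · Vd / t½ = 0.693 × 87.00 / 1.3 = 46.38 L/h
Infusion rate = CL × Css = 46.38 × 19.6 = 909.0 mg/h

909 mg/h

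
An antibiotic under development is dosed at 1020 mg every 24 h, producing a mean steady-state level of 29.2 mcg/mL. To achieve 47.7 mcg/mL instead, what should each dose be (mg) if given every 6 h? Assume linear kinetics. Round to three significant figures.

417 mg

For first-order elimination, Css ∝ F·D/(CL·τ); F and CL are unchanged, so Css ∝ D/τ.
D₂ = D₁ × (Css,target / Css,current) × (τ₂/τ₁) = 1020 × (47.7/29.2) × (6/24) = 416.6 mg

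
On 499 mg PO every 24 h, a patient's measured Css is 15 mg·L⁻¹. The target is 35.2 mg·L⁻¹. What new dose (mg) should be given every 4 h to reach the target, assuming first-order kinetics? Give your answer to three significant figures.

For first-order elimination, Css ∝ F·D/(CL·τ); F and CL are unchanged, so Css ∝ D/τ.
D₂ = D₁ × (Css,target / Css,current) × (τ₂/τ₁) = 499 × (35.2/15) × (4/24) = 195.2 mg

195 mg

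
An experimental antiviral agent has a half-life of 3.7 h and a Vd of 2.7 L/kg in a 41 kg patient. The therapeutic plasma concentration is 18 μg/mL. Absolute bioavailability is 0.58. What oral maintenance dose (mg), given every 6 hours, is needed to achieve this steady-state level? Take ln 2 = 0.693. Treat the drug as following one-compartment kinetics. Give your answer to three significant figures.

3860 mg

Total Vd = 2.7 × 41 = 110.7 L
k = 0.693/3.7 = 0.1873 h⁻¹, so CL = k·Vd = 0.1873 × 110.7 = 20.73 L/h
D = CL × Css × τ / F = 20.73 × 18 × 6 / 0.58 = 3860 mg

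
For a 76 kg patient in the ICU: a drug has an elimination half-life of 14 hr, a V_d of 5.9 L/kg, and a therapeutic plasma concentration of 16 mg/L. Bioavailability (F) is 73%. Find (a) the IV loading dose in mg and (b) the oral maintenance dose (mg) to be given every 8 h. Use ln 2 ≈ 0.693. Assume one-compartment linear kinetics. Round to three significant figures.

Total Vd = 5.9 × 76 = 448.4 L
LD = Vd × C = 448.4 × 16 = 7174 mg
CL = 0.693 × Vd / t½ = 0.693 × 448.4 / 14 = 22.20 L/h
D = CL × Css × τ / F = 22.20 × 16 × 8 / 0.73 = 3893 mg

(a) 7170 mg; (b) 3890 mg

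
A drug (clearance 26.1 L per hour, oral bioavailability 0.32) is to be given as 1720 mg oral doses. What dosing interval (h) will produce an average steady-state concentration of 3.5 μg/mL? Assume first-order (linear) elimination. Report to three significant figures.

F·D/τ = CL·Css → τ = F·D / (CL·Css).
τ = 0.32 × 1720 / (26.1 × 3.5) = 6.025 h

6.03 h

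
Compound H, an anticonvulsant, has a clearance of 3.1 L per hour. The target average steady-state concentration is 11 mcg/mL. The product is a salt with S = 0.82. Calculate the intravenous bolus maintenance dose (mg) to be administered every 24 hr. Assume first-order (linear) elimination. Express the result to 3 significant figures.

998 mg

D = CL × Css × τ / S = 3.100 × 11 × 24 / 0.82 = 998.0 mg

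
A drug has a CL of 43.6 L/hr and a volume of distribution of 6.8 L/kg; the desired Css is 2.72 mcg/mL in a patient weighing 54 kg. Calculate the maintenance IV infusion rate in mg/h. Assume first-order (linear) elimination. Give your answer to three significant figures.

Maintenance depends on clearance, not Vd — rate in must match rate out.
R₀ = 43.60 × 2.72 = 118.6 mg/h

119 mg/h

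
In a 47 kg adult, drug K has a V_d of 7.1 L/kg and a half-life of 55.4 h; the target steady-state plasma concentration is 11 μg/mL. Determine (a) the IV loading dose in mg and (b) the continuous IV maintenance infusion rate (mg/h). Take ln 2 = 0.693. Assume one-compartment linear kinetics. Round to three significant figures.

Vd(total) = 47 kg × 7.1 L/kg = 333.7 L
LD = Vd × C = 333.7 × 11 = 3671 mg
CL = 0.693 × Vd / t½ = 0.693 × 333.7 / 55.4 = 4.174 L/h
Infusion rate = CL × Css = 4.174 × 11 = 45.91 mg/h

(a) 3670 mg; (b) 45.9 mg/h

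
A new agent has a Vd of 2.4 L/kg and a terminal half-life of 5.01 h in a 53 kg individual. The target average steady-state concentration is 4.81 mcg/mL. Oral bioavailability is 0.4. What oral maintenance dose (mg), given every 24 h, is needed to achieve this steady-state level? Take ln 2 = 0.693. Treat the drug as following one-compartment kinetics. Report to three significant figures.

5080 mg

Vd(total) = 53 kg × 2.4 L/kg = 127.2 L
CL = 0.693 × Vd / t½ = 0.693 × 127.2 / 5.01 = 17.59 L/h
D = CL × Css × τ / F = 17.59 × 4.81 × 24 / 0.4 = 5076 mg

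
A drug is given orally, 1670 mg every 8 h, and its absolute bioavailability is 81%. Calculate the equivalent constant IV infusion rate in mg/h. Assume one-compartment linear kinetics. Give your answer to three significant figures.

Equivalent systemic input: infusion rate = F·D/τ.
Rate = 0.81 × 1670 / 8 = 169.1 mg/h

169 mg/h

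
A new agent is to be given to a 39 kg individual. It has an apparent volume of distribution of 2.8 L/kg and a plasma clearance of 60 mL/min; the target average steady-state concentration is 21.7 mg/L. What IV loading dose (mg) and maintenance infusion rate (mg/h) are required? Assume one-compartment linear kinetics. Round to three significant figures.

Vd = 2.8 L/kg × 39 kg = 109.2 L
LD = Vd · C_target = 109.2 × 21.7 = 2370 mg
CL = 60 mL/min = 60 × 0.06 = 3.600 L/h
Infusion rate = 3.600 L/h × 21.7 mg/L = 78.12 mg/h

(a) 2370 mg; (b) 78.1 mg/h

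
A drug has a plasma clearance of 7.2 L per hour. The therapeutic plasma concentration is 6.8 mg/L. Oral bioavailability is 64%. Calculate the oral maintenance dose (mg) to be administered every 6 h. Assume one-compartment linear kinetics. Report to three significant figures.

D = CL × Css × τ / F = 7.200 × 6.8 × 6 / 0.64 = 459.0 mg

459 mg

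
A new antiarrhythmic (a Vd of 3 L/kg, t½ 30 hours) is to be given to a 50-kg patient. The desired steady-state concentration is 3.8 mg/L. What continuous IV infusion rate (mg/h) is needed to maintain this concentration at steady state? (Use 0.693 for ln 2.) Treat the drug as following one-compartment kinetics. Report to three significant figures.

Total Vd = 3 × 50 = 150.0 L
k = 0.693/30 = 0.02310 h⁻¹, so CL = k·Vd = 0.02310 × 150.0 = 3.465 L/h
Infusion rate = CL × Css = 3.465 × 3.8 = 13.17 mg/h

13.2 mg/h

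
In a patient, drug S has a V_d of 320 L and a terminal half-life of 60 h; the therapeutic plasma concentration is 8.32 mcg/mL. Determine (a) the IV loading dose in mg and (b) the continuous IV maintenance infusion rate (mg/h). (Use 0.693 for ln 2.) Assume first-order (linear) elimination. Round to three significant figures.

(a) 2660 mg; (b) 30.8 mg/h

LD = Vd × C = 320.0 × 8.32 = 2662 mg
CL = 0.693 × Vd / t½ = 0.693 × 320.0 / 60 = 3.696 L/h
Infusion rate = CL × Css = 3.696 × 8.32 = 30.75 mg/h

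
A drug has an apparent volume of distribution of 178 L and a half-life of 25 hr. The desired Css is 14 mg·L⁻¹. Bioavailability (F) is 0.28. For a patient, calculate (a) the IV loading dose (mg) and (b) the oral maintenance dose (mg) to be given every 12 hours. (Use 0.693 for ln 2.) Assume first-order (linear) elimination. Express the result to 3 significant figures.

LD = Vd × C = 178.0 × 14 = 2492 mg
CL = 0.693 × Vd / t½ = 0.693 × 178.0 / 25 = 4.934 L/h
D = CL × Css × τ / F = 4.934 × 14 × 12 / 0.28 = 2960 mg

(a) 2490 mg; (b) 2960 mg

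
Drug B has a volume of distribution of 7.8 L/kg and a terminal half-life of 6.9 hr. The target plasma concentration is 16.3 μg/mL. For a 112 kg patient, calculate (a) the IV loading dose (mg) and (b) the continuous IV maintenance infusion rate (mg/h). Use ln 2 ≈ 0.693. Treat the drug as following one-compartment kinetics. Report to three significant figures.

Vd = 7.8 L/kg × 112 kg = 873.6 L
LD = Vd × C = 873.6 × 16.3 = 14240 mg
CL = 0.693 × Vd / t½ = 0.693 × 873.6 / 6.9 = 87.74 L/h
Infusion rate = CL × Css = 87.74 × 16.3 = 1430 mg/h

(a) 14200 mg; (b) 1430 mg/h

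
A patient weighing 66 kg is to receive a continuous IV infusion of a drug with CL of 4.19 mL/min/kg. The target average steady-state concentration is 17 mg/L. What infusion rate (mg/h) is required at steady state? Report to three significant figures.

CL = 4.19 mL/min/kg × 66 kg = 276.5 mL/min = 276.5 × 60/1000 = 16.59 L/h
Infusion rate = CL · Css = 16.59 L/h × 17 mg/L = 282.0 mg/h

282 mg/h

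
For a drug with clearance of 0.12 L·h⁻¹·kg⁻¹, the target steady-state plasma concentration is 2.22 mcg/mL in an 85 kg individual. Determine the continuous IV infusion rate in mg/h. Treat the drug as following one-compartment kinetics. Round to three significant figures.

22.6 mg/h

CL = 0.12 L·h⁻¹·kg⁻¹ × 85 kg = 10.20 L/h
Rate = CL × Css = 10.20 × 2.22 = 22.64 mg/h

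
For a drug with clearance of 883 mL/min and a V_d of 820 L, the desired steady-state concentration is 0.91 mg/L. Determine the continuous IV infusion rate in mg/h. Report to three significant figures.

Convert clearance: 883 mL/min × 60 min/h ÷ 1000 mL/L = 52.98 L/h
Maintenance depends on clearance, not Vd — rate in must match rate out.
Rate = CL × Css = 52.98 × 0.91 = 48.21 mg/h

48.2 mg/h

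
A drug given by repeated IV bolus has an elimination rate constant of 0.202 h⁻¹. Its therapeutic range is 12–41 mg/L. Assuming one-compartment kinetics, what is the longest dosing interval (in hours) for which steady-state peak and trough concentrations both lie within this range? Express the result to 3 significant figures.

6.08 h

Between IV bolus doses, concentration decays as C = C₀·e^(−kτ), so C_peak/C_trough = e^(kτ).
τ_max = ln(C_peak/C_trough) / k = ln(41/12) / 0.2020 = 1.229 / 0.2020 = 6.084 h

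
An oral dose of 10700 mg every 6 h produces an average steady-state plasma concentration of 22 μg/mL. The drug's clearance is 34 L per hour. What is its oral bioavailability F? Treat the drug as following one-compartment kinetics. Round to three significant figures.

0.419

F·D/τ = CL·Css at steady state → F = CL·Css·τ / D.
F = 34 × 22 × 6 / 10700 = 0.419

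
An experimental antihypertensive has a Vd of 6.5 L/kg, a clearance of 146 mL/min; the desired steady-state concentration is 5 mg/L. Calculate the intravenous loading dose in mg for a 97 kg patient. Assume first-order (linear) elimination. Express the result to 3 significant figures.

Total Vd = 6.5 × 97 = 630.5 L
LD = Vd × C = 630.5 × 5.000 = 3153 mg

3150 mg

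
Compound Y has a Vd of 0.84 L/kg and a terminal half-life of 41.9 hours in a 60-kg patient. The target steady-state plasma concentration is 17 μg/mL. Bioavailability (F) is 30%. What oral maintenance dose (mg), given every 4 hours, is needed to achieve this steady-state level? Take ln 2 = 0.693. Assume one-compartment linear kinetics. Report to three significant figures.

189 mg

Vd = 0.84 L/kg × 60 kg = 50.40 L
CL = ln 2 · Vd / t½ = 0.693 × 50.40 / 41.9 = 0.8336 L/h
D = CL × Css × τ / F = 0.8336 × 17 × 4 / 0.3 = 188.9 mg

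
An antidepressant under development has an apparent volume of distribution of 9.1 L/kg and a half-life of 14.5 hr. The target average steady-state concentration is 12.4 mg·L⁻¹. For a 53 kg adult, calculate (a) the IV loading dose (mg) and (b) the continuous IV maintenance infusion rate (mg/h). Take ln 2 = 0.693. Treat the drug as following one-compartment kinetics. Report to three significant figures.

(a) 5980 mg; (b) 286 mg/h

Vd = 9.1 L/kg × 53 kg = 482.3 L
LD = Vd × C = 482.3 × 12.4 = 5981 mg
CL = 0.693 × Vd / t½ = 0.693 × 482.3 / 14.5 = 23.05 L/h
Infusion rate = CL × Css = 23.05 × 12.4 = 285.8 mg/h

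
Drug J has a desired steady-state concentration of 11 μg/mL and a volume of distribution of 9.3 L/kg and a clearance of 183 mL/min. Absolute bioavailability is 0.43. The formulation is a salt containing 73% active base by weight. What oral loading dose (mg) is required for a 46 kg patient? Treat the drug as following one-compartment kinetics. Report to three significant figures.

Total Vd = 9.3 × 46 = 427.8 L
The loading dose fills Vd to the target concentration.
LD = Vd × C / F / S = 427.8 × 11.00 / 0.43 / 0.73 = 14990 mg

15000 mg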